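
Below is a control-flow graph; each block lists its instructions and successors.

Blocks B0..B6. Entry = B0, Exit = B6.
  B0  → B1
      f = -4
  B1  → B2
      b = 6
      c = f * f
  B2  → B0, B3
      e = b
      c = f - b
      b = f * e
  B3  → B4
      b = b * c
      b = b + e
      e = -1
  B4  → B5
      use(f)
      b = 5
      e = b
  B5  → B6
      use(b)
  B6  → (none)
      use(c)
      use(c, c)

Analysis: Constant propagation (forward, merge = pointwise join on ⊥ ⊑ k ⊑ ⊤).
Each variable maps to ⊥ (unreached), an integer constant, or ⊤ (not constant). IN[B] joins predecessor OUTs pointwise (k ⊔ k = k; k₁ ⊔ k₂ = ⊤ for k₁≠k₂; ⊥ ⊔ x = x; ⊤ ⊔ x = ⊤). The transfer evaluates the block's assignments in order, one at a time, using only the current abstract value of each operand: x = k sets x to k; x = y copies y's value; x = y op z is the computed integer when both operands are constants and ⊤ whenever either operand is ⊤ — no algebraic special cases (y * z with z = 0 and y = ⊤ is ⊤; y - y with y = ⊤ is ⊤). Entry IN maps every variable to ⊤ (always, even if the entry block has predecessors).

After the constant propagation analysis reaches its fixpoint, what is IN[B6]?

Fixpoint table:
  B0:  IN=(all ⊤)  OUT={f:-4; rest ⊤}
  B1:  IN={f:-4; rest ⊤}  OUT={b:6, c:16, f:-4; rest ⊤}
  B2:  IN={b:6, c:16, f:-4; rest ⊤}  OUT={b:-24, c:-10, e:6, f:-4; rest ⊤}
  B3:  IN={b:-24, c:-10, e:6, f:-4; rest ⊤}  OUT={b:246, c:-10, e:-1, f:-4; rest ⊤}
  B4:  IN={b:246, c:-10, e:-1, f:-4; rest ⊤}  OUT={b:5, c:-10, e:5, f:-4; rest ⊤}
  B5:  IN={b:5, c:-10, e:5, f:-4; rest ⊤}  OUT={b:5, c:-10, e:5, f:-4; rest ⊤}
  B6:  IN={b:5, c:-10, e:5, f:-4; rest ⊤}  OUT={b:5, c:-10, e:5, f:-4; rest ⊤}

Merge at B6: IN[B6] = OUT[B5] = {a: ⊤, b: 5, c: -10, d: ⊤, e: 5, f: -4}

Answer: {a: ⊤, b: 5, c: -10, d: ⊤, e: 5, f: -4}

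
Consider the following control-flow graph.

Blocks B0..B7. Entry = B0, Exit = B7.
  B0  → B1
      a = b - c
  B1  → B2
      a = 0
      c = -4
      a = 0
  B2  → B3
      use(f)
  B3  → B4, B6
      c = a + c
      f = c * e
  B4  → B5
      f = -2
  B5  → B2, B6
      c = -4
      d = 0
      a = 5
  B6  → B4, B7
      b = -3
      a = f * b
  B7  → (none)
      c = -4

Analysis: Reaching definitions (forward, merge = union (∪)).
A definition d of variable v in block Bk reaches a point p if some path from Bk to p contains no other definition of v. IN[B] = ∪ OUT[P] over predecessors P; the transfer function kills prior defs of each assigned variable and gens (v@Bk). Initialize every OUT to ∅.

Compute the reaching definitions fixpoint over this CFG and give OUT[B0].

Converged values:
  B0:  IN={}  OUT={a@B0}
  B1:  IN={a@B0}  OUT={a@B1, c@B1}
  B2:  IN={a@B1, a@B5, b@B6, c@B1, c@B5, d@B5, f@B4}  OUT={a@B1, a@B5, b@B6, c@B1, c@B5, d@B5, f@B4}
  B3:  IN={a@B1, a@B5, b@B6, c@B1, c@B5, d@B5, f@B4}  OUT={a@B1, a@B5, b@B6, c@B3, d@B5, f@B3}
  B4:  IN={a@B1, a@B5, a@B6, b@B6, c@B3, c@B5, d@B5, f@B3, f@B4}  OUT={a@B1, a@B5, a@B6, b@B6, c@B3, c@B5, d@B5, f@B4}
  B5:  IN={a@B1, a@B5, a@B6, b@B6, c@B3, c@B5, d@B5, f@B4}  OUT={a@B5, b@B6, c@B5, d@B5, f@B4}
  B6:  IN={a@B1, a@B5, b@B6, c@B3, c@B5, d@B5, f@B3, f@B4}  OUT={a@B6, b@B6, c@B3, c@B5, d@B5, f@B3, f@B4}
  B7:  IN={a@B6, b@B6, c@B3, c@B5, d@B5, f@B3, f@B4}  OUT={a@B6, b@B6, c@B7, d@B5, f@B3, f@B4}

B0 is the boundary node: IN[B0] = {}
Applying B0's transfer function to that IN value gives OUT[B0] (row B0 above).

Answer: {a@B0}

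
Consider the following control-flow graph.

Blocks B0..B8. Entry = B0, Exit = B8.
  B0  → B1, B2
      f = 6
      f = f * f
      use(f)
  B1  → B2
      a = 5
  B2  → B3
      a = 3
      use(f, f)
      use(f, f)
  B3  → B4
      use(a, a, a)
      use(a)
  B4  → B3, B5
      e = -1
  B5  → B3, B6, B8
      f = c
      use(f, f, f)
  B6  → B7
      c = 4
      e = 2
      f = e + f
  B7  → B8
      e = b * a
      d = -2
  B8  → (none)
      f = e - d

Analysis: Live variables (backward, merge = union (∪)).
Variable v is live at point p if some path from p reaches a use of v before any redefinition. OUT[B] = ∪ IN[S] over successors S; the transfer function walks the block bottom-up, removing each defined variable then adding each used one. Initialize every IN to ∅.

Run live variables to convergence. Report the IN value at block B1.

Answer: {b, c, d, f}

Trace:
Fixpoint table:
  B0:   IN={b, c, d}   OUT={b, c, d, f}
  B1:   IN={b, c, d, f}   OUT={b, c, d, f}
  B2:   IN={b, c, d, f}   OUT={a, b, c, d}
  B3:   IN={a, b, c, d}   OUT={a, b, c, d}
  B4:   IN={a, b, c, d}   OUT={a, b, c, d, e}
  B5:   IN={a, b, c, d, e}   OUT={a, b, c, d, e, f}
  B6:   IN={a, b, f}   OUT={a, b}
  B7:   IN={a, b}   OUT={d, e}
  B8:   IN={d, e}   OUT={}

Merge at B1: OUT[B1] = IN[B2] = {b, c, d, f}
Applying B1's transfer function to that OUT value gives IN[B1] (row B1 above).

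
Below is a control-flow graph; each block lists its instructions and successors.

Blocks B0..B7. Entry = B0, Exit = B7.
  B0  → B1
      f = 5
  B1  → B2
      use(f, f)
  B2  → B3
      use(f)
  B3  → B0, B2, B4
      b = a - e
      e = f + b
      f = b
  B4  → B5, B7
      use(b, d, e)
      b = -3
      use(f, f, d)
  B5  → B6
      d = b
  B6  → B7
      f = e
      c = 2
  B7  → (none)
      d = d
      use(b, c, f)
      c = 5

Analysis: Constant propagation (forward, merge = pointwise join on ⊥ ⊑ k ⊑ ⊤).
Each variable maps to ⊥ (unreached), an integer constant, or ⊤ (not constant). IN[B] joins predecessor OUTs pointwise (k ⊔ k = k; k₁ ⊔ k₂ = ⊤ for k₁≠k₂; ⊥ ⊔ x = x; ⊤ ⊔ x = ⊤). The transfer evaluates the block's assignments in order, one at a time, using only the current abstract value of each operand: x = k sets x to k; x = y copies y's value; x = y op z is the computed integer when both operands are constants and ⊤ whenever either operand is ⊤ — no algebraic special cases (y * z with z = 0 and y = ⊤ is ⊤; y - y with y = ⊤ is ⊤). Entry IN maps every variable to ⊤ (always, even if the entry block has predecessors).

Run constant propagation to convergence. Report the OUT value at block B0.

Fixpoint table:
  B0: | IN=(all ⊤) | OUT={f:5; rest ⊤}
  B1: | IN={f:5; rest ⊤} | OUT={f:5; rest ⊤}
  B2: | IN=(all ⊤) | OUT=(all ⊤)
  B3: | IN=(all ⊤) | OUT=(all ⊤)
  B4: | IN=(all ⊤) | OUT={b:-3; rest ⊤}
  B5: | IN={b:-3; rest ⊤} | OUT={b:-3, d:-3; rest ⊤}
  B6: | IN={b:-3, d:-3; rest ⊤} | OUT={b:-3, c:2, d:-3; rest ⊤}
  B7: | IN={b:-3; rest ⊤} | OUT={b:-3, c:5; rest ⊤}

Merge at B0 (entry node, so the boundary value (all ⊤) is joined with the incoming edge(s)): IN[B0] = (all ⊤) ⊔ OUT[B3] = {a: ⊤, b: ⊤, c: ⊤, d: ⊤, e: ⊤, f: ⊤}
Applying B0's transfer function to that IN value gives OUT[B0] (row B0 above).

Answer: {a: ⊤, b: ⊤, c: ⊤, d: ⊤, e: ⊤, f: 5}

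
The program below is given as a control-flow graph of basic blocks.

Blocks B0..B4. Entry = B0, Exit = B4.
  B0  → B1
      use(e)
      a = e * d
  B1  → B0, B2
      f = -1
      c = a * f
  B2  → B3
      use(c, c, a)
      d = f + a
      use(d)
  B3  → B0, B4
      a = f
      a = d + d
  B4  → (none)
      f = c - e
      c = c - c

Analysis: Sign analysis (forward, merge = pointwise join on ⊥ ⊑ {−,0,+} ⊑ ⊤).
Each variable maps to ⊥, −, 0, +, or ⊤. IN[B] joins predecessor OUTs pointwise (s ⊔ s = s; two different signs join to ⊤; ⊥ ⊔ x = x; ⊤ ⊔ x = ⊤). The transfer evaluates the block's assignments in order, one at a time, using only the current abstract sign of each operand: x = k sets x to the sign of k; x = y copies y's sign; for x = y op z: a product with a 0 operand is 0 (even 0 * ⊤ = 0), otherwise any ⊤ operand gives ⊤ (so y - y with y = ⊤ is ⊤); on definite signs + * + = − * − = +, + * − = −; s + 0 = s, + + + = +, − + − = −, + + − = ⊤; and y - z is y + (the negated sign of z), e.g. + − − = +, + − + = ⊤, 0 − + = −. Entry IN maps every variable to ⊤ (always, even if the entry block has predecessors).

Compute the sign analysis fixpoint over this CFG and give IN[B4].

Per-block solution:
  B0:   IN=(all ⊤)   OUT=(all ⊤)
  B1:   IN=(all ⊤)   OUT={f:-; rest ⊤}
  B2:   IN={f:-; rest ⊤}   OUT={f:-; rest ⊤}
  B3:   IN={f:-; rest ⊤}   OUT={f:-; rest ⊤}
  B4:   IN={f:-; rest ⊤}   OUT=(all ⊤)

Merge at B4: IN[B4] = OUT[B3] = {a: ⊤, b: ⊤, c: ⊤, d: ⊤, e: ⊤, f: -}

Answer: {a: ⊤, b: ⊤, c: ⊤, d: ⊤, e: ⊤, f: -}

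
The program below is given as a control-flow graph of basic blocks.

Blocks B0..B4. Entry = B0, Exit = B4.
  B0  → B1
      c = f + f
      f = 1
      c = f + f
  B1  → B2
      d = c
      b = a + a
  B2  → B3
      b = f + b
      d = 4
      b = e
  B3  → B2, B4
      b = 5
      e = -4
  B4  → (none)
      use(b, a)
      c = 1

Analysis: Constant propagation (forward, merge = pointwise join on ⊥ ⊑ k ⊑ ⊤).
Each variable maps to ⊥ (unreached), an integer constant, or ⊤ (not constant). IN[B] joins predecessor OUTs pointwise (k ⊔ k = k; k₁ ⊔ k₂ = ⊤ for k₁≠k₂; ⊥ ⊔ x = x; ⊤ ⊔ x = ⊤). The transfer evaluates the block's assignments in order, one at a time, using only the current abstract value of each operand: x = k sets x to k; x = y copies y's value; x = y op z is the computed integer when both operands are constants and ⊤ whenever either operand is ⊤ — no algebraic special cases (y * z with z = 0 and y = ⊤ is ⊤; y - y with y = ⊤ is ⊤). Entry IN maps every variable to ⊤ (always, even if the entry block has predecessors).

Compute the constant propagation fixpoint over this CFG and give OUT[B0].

Answer: {a: ⊤, b: ⊤, c: 2, d: ⊤, e: ⊤, f: 1}

Working:
Converged values:
  B0: | IN=(all ⊤) | OUT={c:2, f:1; rest ⊤}
  B1: | IN={c:2, f:1; rest ⊤} | OUT={c:2, d:2, f:1; rest ⊤}
  B2: | IN={c:2, f:1; rest ⊤} | OUT={c:2, d:4, f:1; rest ⊤}
  B3: | IN={c:2, d:4, f:1; rest ⊤} | OUT={b:5, c:2, d:4, e:-4, f:1; rest ⊤}
  B4: | IN={b:5, c:2, d:4, e:-4, f:1; rest ⊤} | OUT={b:5, c:1, d:4, e:-4, f:1; rest ⊤}

B0 is the boundary node: IN[B0] = {a: ⊤, b: ⊤, c: ⊤, d: ⊤, e: ⊤, f: ⊤}
Applying B0's transfer function to that IN value gives OUT[B0] (row B0 above).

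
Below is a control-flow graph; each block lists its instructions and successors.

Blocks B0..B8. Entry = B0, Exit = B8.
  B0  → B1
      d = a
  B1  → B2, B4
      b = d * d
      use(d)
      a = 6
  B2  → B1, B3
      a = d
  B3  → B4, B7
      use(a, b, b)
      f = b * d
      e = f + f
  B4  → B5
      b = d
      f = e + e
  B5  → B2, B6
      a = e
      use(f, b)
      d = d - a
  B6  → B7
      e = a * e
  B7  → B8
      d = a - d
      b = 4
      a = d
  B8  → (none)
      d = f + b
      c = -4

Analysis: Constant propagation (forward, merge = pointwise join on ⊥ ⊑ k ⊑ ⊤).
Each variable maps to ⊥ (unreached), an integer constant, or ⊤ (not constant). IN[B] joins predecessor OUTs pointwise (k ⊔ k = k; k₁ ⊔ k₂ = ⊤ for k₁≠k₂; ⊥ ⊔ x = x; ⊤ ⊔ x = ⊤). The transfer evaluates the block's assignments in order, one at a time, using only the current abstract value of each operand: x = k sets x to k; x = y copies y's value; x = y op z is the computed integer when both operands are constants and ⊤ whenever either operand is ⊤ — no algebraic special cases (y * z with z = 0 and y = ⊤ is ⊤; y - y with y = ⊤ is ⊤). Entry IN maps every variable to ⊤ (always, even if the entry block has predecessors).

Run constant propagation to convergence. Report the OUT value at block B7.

Fixpoint table:
  B0: | IN=(all ⊤) | OUT=(all ⊤)
  B1: | IN=(all ⊤) | OUT={a:6; rest ⊤}
  B2: | IN=(all ⊤) | OUT=(all ⊤)
  B3: | IN=(all ⊤) | OUT=(all ⊤)
  B4: | IN=(all ⊤) | OUT=(all ⊤)
  B5: | IN=(all ⊤) | OUT=(all ⊤)
  B6: | IN=(all ⊤) | OUT=(all ⊤)
  B7: | IN=(all ⊤) | OUT={b:4; rest ⊤}
  B8: | IN={b:4; rest ⊤} | OUT={b:4, c:-4; rest ⊤}

Merge at B7: IN[B7] = OUT[B3] ⊔ OUT[B6] = {a: ⊤, b: ⊤, c: ⊤, d: ⊤, e: ⊤, f: ⊤}
Applying B7's transfer function to that IN value gives OUT[B7] (row B7 above).

Answer: {a: ⊤, b: 4, c: ⊤, d: ⊤, e: ⊤, f: ⊤}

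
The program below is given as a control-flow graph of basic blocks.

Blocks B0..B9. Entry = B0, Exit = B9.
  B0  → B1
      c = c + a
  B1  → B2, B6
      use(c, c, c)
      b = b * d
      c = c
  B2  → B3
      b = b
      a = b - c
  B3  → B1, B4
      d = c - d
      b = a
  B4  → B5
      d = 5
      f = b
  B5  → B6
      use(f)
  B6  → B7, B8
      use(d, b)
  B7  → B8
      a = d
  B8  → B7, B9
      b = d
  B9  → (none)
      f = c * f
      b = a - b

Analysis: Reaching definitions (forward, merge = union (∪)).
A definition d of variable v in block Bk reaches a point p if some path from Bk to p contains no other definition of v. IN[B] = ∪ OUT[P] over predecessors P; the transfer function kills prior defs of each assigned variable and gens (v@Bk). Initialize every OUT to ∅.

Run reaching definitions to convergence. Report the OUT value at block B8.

Answer: {a@B2, a@B7, b@B8, c@B1, d@B3, d@B4, f@B4}

Derivation:
Fixpoint table:
  B0:   IN={}   OUT={c@B0}
  B1:   IN={a@B2, b@B3, c@B0, c@B1, d@B3}   OUT={a@B2, b@B1, c@B1, d@B3}
  B2:   IN={a@B2, b@B1, c@B1, d@B3}   OUT={a@B2, b@B2, c@B1, d@B3}
  B3:   IN={a@B2, b@B2, c@B1, d@B3}   OUT={a@B2, b@B3, c@B1, d@B3}
  B4:   IN={a@B2, b@B3, c@B1, d@B3}   OUT={a@B2, b@B3, c@B1, d@B4, f@B4}
  B5:   IN={a@B2, b@B3, c@B1, d@B4, f@B4}   OUT={a@B2, b@B3, c@B1, d@B4, f@B4}
  B6:   IN={a@B2, b@B1, b@B3, c@B1, d@B3, d@B4, f@B4}   OUT={a@B2, b@B1, b@B3, c@B1, d@B3, d@B4, f@B4}
  B7:   IN={a@B2, a@B7, b@B1, b@B3, b@B8, c@B1, d@B3, d@B4, f@B4}   OUT={a@B7, b@B1, b@B3, b@B8, c@B1, d@B3, d@B4, f@B4}
  B8:   IN={a@B2, a@B7, b@B1, b@B3, b@B8, c@B1, d@B3, d@B4, f@B4}   OUT={a@B2, a@B7, b@B8, c@B1, d@B3, d@B4, f@B4}
  B9:   IN={a@B2, a@B7, b@B8, c@B1, d@B3, d@B4, f@B4}   OUT={a@B2, a@B7, b@B9, c@B1, d@B3, d@B4, f@B9}

Merge at B8: IN[B8] = OUT[B6] ⊔ OUT[B7] = {a@B2, a@B7, b@B1, b@B3, b@B8, c@B1, d@B3, d@B4, f@B4}
Applying B8's transfer function to that IN value gives OUT[B8] (row B8 above).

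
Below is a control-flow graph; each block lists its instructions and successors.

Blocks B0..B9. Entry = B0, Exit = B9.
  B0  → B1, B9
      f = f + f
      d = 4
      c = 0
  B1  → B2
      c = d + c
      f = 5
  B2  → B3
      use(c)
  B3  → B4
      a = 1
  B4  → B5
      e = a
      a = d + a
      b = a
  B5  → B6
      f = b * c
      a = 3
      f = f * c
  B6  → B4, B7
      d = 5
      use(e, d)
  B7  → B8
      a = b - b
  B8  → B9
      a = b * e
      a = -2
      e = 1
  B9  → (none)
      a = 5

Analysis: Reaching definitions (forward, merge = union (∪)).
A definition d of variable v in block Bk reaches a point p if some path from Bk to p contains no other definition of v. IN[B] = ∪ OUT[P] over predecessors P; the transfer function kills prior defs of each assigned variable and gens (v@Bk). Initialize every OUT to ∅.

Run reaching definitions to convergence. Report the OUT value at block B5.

Answer: {a@B5, b@B4, c@B1, d@B0, d@B6, e@B4, f@B5}

Working:
Converged values:
  B0: | IN={} | OUT={c@B0, d@B0, f@B0}
  B1: | IN={c@B0, d@B0, f@B0} | OUT={c@B1, d@B0, f@B1}
  B2: | IN={c@B1, d@B0, f@B1} | OUT={c@B1, d@B0, f@B1}
  B3: | IN={c@B1, d@B0, f@B1} | OUT={a@B3, c@B1, d@B0, f@B1}
  B4: | IN={a@B3, a@B5, b@B4, c@B1, d@B0, d@B6, e@B4, f@B1, f@B5} | OUT={a@B4, b@B4, c@B1, d@B0, d@B6, e@B4, f@B1, f@B5}
  B5: | IN={a@B4, b@B4, c@B1, d@B0, d@B6, e@B4, f@B1, f@B5} | OUT={a@B5, b@B4, c@B1, d@B0, d@B6, e@B4, f@B5}
  B6: | IN={a@B5, b@B4, c@B1, d@B0, d@B6, e@B4, f@B5} | OUT={a@B5, b@B4, c@B1, d@B6, e@B4, f@B5}
  B7: | IN={a@B5, b@B4, c@B1, d@B6, e@B4, f@B5} | OUT={a@B7, b@B4, c@B1, d@B6, e@B4, f@B5}
  B8: | IN={a@B7, b@B4, c@B1, d@B6, e@B4, f@B5} | OUT={a@B8, b@B4, c@B1, d@B6, e@B8, f@B5}
  B9: | IN={a@B8, b@B4, c@B0, c@B1, d@B0, d@B6, e@B8, f@B0, f@B5} | OUT={a@B9, b@B4, c@B0, c@B1, d@B0, d@B6, e@B8, f@B0, f@B5}

Merge at B5: IN[B5] = OUT[B4] = {a@B4, b@B4, c@B1, d@B0, d@B6, e@B4, f@B1, f@B5}
Applying B5's transfer function to that IN value gives OUT[B5] (row B5 above).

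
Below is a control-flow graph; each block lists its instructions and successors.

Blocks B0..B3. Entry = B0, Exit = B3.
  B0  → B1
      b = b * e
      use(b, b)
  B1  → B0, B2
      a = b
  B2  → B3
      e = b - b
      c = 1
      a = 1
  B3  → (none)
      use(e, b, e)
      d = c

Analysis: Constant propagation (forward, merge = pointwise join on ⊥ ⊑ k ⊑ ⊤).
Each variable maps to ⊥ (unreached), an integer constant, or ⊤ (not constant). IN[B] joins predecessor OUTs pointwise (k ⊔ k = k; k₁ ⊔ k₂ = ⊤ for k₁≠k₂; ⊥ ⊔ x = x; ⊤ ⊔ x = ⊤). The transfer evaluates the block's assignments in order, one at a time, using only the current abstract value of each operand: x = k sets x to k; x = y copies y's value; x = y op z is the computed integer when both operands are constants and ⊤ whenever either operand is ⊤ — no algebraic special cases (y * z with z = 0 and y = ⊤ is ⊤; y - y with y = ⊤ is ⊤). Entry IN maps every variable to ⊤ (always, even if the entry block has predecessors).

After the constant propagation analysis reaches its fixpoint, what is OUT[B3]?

Answer: {a: 1, b: ⊤, c: 1, d: 1, e: ⊤, f: ⊤}

Trace:
Per-block solution:
  B0:   IN=(all ⊤)   OUT=(all ⊤)
  B1:   IN=(all ⊤)   OUT=(all ⊤)
  B2:   IN=(all ⊤)   OUT={a:1, c:1; rest ⊤}
  B3:   IN={a:1, c:1; rest ⊤}   OUT={a:1, c:1, d:1; rest ⊤}

Merge at B3: IN[B3] = OUT[B2] = {a: 1, b: ⊤, c: 1, d: ⊤, e: ⊤, f: ⊤}
Applying B3's transfer function to that IN value gives OUT[B3] (row B3 above).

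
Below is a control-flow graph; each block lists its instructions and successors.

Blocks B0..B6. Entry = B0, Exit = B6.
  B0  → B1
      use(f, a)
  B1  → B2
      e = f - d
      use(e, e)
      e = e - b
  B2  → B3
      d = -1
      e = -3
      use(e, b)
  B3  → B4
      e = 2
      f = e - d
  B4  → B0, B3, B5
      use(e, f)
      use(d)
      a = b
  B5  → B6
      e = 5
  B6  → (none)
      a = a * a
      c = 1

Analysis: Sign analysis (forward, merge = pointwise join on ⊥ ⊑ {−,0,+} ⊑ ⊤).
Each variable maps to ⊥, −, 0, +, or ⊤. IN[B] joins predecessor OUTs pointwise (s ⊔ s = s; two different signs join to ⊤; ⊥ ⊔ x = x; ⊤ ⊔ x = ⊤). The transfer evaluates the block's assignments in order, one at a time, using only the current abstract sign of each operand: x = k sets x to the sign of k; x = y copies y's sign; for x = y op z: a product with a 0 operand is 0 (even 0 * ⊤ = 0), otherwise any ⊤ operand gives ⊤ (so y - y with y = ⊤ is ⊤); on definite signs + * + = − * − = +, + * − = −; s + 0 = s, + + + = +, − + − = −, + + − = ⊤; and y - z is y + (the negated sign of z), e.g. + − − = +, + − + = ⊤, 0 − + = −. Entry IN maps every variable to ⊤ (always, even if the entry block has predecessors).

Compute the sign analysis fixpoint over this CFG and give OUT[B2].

Answer: {a: ⊤, b: ⊤, c: ⊤, d: -, e: -, f: ⊤}

Derivation:
Converged values:
  B0:   IN=(all ⊤)   OUT=(all ⊤)
  B1:   IN=(all ⊤)   OUT=(all ⊤)
  B2:   IN=(all ⊤)   OUT={d:-, e:-; rest ⊤}
  B3:   IN={d:-; rest ⊤}   OUT={d:-, e:+, f:+; rest ⊤}
  B4:   IN={d:-, e:+, f:+; rest ⊤}   OUT={d:-, e:+, f:+; rest ⊤}
  B5:   IN={d:-, e:+, f:+; rest ⊤}   OUT={d:-, e:+, f:+; rest ⊤}
  B6:   IN={d:-, e:+, f:+; rest ⊤}   OUT={c:+, d:-, e:+, f:+; rest ⊤}

Merge at B2: IN[B2] = OUT[B1] = {a: ⊤, b: ⊤, c: ⊤, d: ⊤, e: ⊤, f: ⊤}
Applying B2's transfer function to that IN value gives OUT[B2] (row B2 above).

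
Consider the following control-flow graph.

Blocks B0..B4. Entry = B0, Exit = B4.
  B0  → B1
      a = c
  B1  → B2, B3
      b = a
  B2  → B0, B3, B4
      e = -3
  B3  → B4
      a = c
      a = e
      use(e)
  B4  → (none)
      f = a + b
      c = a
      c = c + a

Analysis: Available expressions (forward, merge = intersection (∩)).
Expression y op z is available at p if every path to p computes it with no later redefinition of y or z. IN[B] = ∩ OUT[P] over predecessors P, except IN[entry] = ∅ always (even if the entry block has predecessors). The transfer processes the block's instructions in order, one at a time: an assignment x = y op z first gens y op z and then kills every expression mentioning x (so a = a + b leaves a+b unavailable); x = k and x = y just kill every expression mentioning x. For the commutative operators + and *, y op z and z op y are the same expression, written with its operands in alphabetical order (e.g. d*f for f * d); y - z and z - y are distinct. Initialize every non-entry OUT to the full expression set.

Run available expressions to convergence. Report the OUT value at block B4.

Fixpoint table:
  B0:   IN={}   OUT={}
  B1:   IN={}   OUT={}
  B2:   IN={}   OUT={}
  B3:   IN={}   OUT={}
  B4:   IN={}   OUT={a+b}

Merge at B4: IN[B4] = OUT[B2] ∩ OUT[B3] = {}
Applying B4's transfer function to that IN value gives OUT[B4] (row B4 above).

Answer: {a+b}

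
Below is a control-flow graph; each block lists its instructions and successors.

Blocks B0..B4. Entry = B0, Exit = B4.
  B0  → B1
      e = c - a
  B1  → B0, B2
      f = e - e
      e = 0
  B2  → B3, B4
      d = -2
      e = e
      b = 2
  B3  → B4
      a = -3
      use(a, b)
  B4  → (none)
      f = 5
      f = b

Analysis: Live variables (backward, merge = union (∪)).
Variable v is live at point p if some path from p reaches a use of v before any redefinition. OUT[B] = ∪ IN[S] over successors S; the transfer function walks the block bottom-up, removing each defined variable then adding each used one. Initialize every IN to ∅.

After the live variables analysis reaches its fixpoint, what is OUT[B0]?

Answer: {a, c, e}

Trace:
Per-block solution:
  B0:   IN={a, c}   OUT={a, c, e}
  B1:   IN={a, c, e}   OUT={a, c, e}
  B2:   IN={e}   OUT={b}
  B3:   IN={b}   OUT={b}
  B4:   IN={b}   OUT={}

Merge at B0: OUT[B0] = IN[B1] = {a, c, e}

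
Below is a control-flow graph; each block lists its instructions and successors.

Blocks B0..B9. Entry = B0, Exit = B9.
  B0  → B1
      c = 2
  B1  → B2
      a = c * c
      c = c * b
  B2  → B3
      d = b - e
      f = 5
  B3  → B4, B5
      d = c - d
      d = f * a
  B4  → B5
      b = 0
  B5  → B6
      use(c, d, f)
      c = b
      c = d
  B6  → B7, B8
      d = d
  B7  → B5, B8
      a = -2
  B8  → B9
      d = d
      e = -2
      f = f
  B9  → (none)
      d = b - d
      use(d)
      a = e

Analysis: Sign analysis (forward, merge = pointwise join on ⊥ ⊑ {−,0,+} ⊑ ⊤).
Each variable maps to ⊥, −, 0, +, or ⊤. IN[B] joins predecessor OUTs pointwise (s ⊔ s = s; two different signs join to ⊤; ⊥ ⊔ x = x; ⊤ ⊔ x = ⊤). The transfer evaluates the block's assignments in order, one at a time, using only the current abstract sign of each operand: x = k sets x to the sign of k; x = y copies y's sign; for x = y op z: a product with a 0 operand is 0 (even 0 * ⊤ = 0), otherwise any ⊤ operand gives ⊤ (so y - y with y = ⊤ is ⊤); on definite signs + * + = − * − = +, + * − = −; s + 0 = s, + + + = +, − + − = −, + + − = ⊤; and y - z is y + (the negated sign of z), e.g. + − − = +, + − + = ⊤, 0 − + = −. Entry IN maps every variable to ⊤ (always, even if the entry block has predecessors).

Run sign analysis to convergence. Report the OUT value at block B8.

Fixpoint table:
  B0:   IN=(all ⊤)   OUT={c:+; rest ⊤}
  B1:   IN={c:+; rest ⊤}   OUT={a:+; rest ⊤}
  B2:   IN={a:+; rest ⊤}   OUT={a:+, f:+; rest ⊤}
  B3:   IN={a:+, f:+; rest ⊤}   OUT={a:+, d:+, f:+; rest ⊤}
  B4:   IN={a:+, d:+, f:+; rest ⊤}   OUT={a:+, b:0, d:+, f:+; rest ⊤}
  B5:   IN={d:+, f:+; rest ⊤}   OUT={c:+, d:+, f:+; rest ⊤}
  B6:   IN={c:+, d:+, f:+; rest ⊤}   OUT={c:+, d:+, f:+; rest ⊤}
  B7:   IN={c:+, d:+, f:+; rest ⊤}   OUT={a:-, c:+, d:+, f:+; rest ⊤}
  B8:   IN={c:+, d:+, f:+; rest ⊤}   OUT={c:+, d:+, e:-, f:+; rest ⊤}
  B9:   IN={c:+, d:+, e:-, f:+; rest ⊤}   OUT={a:-, c:+, e:-, f:+; rest ⊤}

Merge at B8: IN[B8] = OUT[B6] ⊔ OUT[B7] = {a: ⊤, b: ⊤, c: +, d: +, e: ⊤, f: +}
Applying B8's transfer function to that IN value gives OUT[B8] (row B8 above).

Answer: {a: ⊤, b: ⊤, c: +, d: +, e: -, f: +}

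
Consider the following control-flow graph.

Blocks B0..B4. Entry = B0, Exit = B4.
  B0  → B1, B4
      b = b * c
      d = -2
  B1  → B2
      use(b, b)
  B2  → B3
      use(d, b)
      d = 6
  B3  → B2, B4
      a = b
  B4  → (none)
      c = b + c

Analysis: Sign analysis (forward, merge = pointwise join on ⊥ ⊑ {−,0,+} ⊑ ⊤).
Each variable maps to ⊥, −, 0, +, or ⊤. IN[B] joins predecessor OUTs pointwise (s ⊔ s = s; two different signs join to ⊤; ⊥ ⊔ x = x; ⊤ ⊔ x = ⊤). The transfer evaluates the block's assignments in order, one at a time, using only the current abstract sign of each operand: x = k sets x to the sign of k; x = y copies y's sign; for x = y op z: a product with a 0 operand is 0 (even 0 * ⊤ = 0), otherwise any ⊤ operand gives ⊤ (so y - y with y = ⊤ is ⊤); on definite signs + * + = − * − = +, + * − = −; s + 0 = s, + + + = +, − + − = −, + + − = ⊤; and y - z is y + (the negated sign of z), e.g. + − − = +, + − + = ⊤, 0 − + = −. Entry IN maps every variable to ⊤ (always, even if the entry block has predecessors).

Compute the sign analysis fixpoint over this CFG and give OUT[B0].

Converged values:
  B0:  IN=(all ⊤)  OUT={d:-; rest ⊤}
  B1:  IN={d:-; rest ⊤}  OUT={d:-; rest ⊤}
  B2:  IN=(all ⊤)  OUT={d:+; rest ⊤}
  B3:  IN={d:+; rest ⊤}  OUT={d:+; rest ⊤}
  B4:  IN=(all ⊤)  OUT=(all ⊤)

B0 is the boundary node: IN[B0] = {a: ⊤, b: ⊤, c: ⊤, d: ⊤, e: ⊤, f: ⊤}
Applying B0's transfer function to that IN value gives OUT[B0] (row B0 above).

Answer: {a: ⊤, b: ⊤, c: ⊤, d: -, e: ⊤, f: ⊤}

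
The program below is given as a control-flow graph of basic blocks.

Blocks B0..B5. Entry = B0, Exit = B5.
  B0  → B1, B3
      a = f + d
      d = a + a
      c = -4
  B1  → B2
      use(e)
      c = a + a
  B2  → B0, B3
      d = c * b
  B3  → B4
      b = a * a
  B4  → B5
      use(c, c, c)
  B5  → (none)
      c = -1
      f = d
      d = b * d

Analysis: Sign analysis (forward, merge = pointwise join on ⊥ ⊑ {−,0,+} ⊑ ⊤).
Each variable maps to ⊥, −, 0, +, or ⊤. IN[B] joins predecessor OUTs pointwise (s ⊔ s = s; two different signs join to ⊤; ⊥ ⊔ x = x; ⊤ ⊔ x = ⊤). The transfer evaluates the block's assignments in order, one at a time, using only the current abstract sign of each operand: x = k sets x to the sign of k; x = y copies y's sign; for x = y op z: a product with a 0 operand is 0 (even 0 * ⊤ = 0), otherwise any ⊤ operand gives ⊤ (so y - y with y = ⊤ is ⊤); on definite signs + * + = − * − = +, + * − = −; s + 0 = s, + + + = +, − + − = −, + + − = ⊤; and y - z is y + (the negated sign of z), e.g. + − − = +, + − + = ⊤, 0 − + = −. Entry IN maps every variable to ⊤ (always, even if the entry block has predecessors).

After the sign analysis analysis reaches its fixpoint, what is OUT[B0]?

Converged values:
  B0: | IN=(all ⊤) | OUT={c:-; rest ⊤}
  B1: | IN={c:-; rest ⊤} | OUT=(all ⊤)
  B2: | IN=(all ⊤) | OUT=(all ⊤)
  B3: | IN=(all ⊤) | OUT=(all ⊤)
  B4: | IN=(all ⊤) | OUT=(all ⊤)
  B5: | IN=(all ⊤) | OUT={c:-; rest ⊤}

Merge at B0 (entry node, so the boundary value (all ⊤) is joined with the incoming edge(s)): IN[B0] = (all ⊤) ⊔ OUT[B2] = {a: ⊤, b: ⊤, c: ⊤, d: ⊤, e: ⊤, f: ⊤}
Applying B0's transfer function to that IN value gives OUT[B0] (row B0 above).

Answer: {a: ⊤, b: ⊤, c: -, d: ⊤, e: ⊤, f: ⊤}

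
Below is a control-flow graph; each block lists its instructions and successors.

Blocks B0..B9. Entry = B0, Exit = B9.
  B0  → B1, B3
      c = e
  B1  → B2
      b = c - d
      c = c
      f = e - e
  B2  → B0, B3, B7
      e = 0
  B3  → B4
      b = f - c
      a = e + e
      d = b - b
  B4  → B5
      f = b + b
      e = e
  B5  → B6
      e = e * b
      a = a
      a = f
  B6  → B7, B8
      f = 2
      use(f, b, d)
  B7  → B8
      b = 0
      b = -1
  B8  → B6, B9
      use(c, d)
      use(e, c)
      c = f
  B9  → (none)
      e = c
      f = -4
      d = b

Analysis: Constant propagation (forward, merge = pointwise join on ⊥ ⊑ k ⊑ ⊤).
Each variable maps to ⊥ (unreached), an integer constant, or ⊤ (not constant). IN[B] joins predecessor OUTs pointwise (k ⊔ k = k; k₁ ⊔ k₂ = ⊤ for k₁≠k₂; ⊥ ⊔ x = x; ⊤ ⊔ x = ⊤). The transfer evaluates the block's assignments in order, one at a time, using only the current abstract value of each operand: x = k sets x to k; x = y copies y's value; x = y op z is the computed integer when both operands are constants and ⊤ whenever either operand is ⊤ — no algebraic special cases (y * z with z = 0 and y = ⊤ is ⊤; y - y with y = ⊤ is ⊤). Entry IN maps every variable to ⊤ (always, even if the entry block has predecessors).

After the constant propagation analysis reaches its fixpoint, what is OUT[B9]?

Converged values:
  B0: | IN=(all ⊤) | OUT=(all ⊤)
  B1: | IN=(all ⊤) | OUT=(all ⊤)
  B2: | IN=(all ⊤) | OUT={e:0; rest ⊤}
  B3: | IN=(all ⊤) | OUT=(all ⊤)
  B4: | IN=(all ⊤) | OUT=(all ⊤)
  B5: | IN=(all ⊤) | OUT=(all ⊤)
  B6: | IN=(all ⊤) | OUT={f:2; rest ⊤}
  B7: | IN=(all ⊤) | OUT={b:-1; rest ⊤}
  B8: | IN=(all ⊤) | OUT=(all ⊤)
  B9: | IN=(all ⊤) | OUT={f:-4; rest ⊤}

Merge at B9: IN[B9] = OUT[B8] = {a: ⊤, b: ⊤, c: ⊤, d: ⊤, e: ⊤, f: ⊤}
Applying B9's transfer function to that IN value gives OUT[B9] (row B9 above).

Answer: {a: ⊤, b: ⊤, c: ⊤, d: ⊤, e: ⊤, f: -4}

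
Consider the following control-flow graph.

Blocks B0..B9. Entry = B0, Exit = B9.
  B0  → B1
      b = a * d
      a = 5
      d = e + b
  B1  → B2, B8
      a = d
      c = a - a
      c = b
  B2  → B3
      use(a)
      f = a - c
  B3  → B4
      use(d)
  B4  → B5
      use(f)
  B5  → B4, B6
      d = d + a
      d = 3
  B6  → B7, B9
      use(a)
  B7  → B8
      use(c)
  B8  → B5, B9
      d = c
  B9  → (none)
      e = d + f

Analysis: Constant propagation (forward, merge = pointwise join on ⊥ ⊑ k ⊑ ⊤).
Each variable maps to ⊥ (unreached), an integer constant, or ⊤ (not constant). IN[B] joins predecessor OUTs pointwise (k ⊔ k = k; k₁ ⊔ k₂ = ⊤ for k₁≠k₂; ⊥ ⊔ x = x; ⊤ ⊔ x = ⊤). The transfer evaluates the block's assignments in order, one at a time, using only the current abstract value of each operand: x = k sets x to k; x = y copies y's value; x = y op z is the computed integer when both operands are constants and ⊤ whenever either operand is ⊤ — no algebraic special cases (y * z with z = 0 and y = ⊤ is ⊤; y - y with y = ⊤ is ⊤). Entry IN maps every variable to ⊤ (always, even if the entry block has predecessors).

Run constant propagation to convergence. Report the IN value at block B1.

Answer: {a: 5, b: ⊤, c: ⊤, d: ⊤, e: ⊤, f: ⊤}

Derivation:
Per-block solution:
  B0:   IN=(all ⊤)   OUT={a:5; rest ⊤}
  B1:   IN={a:5; rest ⊤}   OUT=(all ⊤)
  B2:   IN=(all ⊤)   OUT=(all ⊤)
  B3:   IN=(all ⊤)   OUT=(all ⊤)
  B4:   IN=(all ⊤)   OUT=(all ⊤)
  B5:   IN=(all ⊤)   OUT={d:3; rest ⊤}
  B6:   IN={d:3; rest ⊤}   OUT={d:3; rest ⊤}
  B7:   IN={d:3; rest ⊤}   OUT={d:3; rest ⊤}
  B8:   IN=(all ⊤)   OUT=(all ⊤)
  B9:   IN=(all ⊤)   OUT=(all ⊤)

Merge at B1: IN[B1] = OUT[B0] = {a: 5, b: ⊤, c: ⊤, d: ⊤, e: ⊤, f: ⊤}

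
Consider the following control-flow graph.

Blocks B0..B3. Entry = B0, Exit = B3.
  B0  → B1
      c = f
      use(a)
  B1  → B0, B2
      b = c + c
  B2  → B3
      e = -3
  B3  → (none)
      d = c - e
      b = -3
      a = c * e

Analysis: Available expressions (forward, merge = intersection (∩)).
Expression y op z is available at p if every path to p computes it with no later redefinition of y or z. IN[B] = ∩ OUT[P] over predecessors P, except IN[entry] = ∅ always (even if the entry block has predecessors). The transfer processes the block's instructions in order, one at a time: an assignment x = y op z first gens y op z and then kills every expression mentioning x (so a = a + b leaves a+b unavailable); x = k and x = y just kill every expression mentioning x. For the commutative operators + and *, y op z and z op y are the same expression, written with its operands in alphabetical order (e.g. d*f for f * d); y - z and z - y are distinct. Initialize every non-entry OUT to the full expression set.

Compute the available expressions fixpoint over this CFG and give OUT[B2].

Answer: {c+c}

Trace:
Converged values:
  B0: | IN={} | OUT={}
  B1: | IN={} | OUT={c+c}
  B2: | IN={c+c} | OUT={c+c}
  B3: | IN={c+c} | OUT={c*e, c+c, c-e}

Merge at B2: IN[B2] = OUT[B1] = {c+c}
Applying B2's transfer function to that IN value gives OUT[B2] (row B2 above).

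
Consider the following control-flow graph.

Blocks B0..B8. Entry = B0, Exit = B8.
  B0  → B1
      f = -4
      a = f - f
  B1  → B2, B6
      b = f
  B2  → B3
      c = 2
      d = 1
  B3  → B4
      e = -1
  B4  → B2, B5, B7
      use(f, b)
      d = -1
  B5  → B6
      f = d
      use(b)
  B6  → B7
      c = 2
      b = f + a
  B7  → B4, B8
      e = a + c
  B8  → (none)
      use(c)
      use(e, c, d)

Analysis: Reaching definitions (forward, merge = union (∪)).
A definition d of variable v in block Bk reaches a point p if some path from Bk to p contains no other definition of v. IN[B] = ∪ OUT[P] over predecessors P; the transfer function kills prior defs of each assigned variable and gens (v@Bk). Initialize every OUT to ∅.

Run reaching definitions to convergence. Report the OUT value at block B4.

Converged values:
  B0:  IN={}  OUT={a@B0, f@B0}
  B1:  IN={a@B0, f@B0}  OUT={a@B0, b@B1, f@B0}
  B2:  IN={a@B0, b@B1, b@B6, c@B2, c@B6, d@B4, e@B3, e@B7, f@B0, f@B5}  OUT={a@B0, b@B1, b@B6, c@B2, d@B2, e@B3, e@B7, f@B0, f@B5}
  B3:  IN={a@B0, b@B1, b@B6, c@B2, d@B2, e@B3, e@B7, f@B0, f@B5}  OUT={a@B0, b@B1, b@B6, c@B2, d@B2, e@B3, f@B0, f@B5}
  B4:  IN={a@B0, b@B1, b@B6, c@B2, c@B6, d@B2, d@B4, e@B3, e@B7, f@B0, f@B5}  OUT={a@B0, b@B1, b@B6, c@B2, c@B6, d@B4, e@B3, e@B7, f@B0, f@B5}
  B5:  IN={a@B0, b@B1, b@B6, c@B2, c@B6, d@B4, e@B3, e@B7, f@B0, f@B5}  OUT={a@B0, b@B1, b@B6, c@B2, c@B6, d@B4, e@B3, e@B7, f@B5}
  B6:  IN={a@B0, b@B1, b@B6, c@B2, c@B6, d@B4, e@B3, e@B7, f@B0, f@B5}  OUT={a@B0, b@B6, c@B6, d@B4, e@B3, e@B7, f@B0, f@B5}
  B7:  IN={a@B0, b@B1, b@B6, c@B2, c@B6, d@B4, e@B3, e@B7, f@B0, f@B5}  OUT={a@B0, b@B1, b@B6, c@B2, c@B6, d@B4, e@B7, f@B0, f@B5}
  B8:  IN={a@B0, b@B1, b@B6, c@B2, c@B6, d@B4, e@B7, f@B0, f@B5}  OUT={a@B0, b@B1, b@B6, c@B2, c@B6, d@B4, e@B7, f@B0, f@B5}

Merge at B4: IN[B4] = OUT[B3] ⊔ OUT[B7] = {a@B0, b@B1, b@B6, c@B2, c@B6, d@B2, d@B4, e@B3, e@B7, f@B0, f@B5}
Applying B4's transfer function to that IN value gives OUT[B4] (row B4 above).

Answer: {a@B0, b@B1, b@B6, c@B2, c@B6, d@B4, e@B3, e@B7, f@B0, f@B5}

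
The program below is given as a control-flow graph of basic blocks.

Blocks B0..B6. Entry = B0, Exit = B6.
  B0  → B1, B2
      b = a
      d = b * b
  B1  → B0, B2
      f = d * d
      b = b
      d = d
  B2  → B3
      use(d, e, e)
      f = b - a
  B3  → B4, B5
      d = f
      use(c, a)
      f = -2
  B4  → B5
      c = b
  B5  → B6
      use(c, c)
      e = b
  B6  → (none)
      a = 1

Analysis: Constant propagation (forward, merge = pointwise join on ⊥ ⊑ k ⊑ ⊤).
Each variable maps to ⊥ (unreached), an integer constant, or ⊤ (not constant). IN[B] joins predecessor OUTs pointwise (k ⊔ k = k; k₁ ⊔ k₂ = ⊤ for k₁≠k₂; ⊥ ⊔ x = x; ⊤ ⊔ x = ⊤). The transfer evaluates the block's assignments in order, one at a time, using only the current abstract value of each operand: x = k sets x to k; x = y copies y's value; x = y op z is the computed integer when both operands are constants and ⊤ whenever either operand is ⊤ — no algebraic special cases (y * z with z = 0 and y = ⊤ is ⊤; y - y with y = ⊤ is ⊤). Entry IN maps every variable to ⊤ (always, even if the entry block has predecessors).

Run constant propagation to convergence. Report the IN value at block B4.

Answer: {a: ⊤, b: ⊤, c: ⊤, d: ⊤, e: ⊤, f: -2}

Working:
Converged values:
  B0:  IN=(all ⊤)  OUT=(all ⊤)
  B1:  IN=(all ⊤)  OUT=(all ⊤)
  B2:  IN=(all ⊤)  OUT=(all ⊤)
  B3:  IN=(all ⊤)  OUT={f:-2; rest ⊤}
  B4:  IN={f:-2; rest ⊤}  OUT={f:-2; rest ⊤}
  B5:  IN={f:-2; rest ⊤}  OUT={f:-2; rest ⊤}
  B6:  IN={f:-2; rest ⊤}  OUT={a:1, f:-2; rest ⊤}

Merge at B4: IN[B4] = OUT[B3] = {a: ⊤, b: ⊤, c: ⊤, d: ⊤, e: ⊤, f: -2}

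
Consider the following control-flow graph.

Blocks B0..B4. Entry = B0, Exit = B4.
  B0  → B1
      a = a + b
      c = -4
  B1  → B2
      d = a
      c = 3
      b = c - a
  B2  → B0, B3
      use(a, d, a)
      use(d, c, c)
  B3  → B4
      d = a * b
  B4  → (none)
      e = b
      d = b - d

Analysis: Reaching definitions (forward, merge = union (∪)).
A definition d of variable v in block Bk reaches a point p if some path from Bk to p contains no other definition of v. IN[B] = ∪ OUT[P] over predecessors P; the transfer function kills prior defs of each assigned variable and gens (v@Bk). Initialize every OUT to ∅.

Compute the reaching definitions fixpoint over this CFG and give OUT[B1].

Answer: {a@B0, b@B1, c@B1, d@B1}

Working:
Fixpoint table:
  B0: | IN={a@B0, b@B1, c@B1, d@B1} | OUT={a@B0, b@B1, c@B0, d@B1}
  B1: | IN={a@B0, b@B1, c@B0, d@B1} | OUT={a@B0, b@B1, c@B1, d@B1}
  B2: | IN={a@B0, b@B1, c@B1, d@B1} | OUT={a@B0, b@B1, c@B1, d@B1}
  B3: | IN={a@B0, b@B1, c@B1, d@B1} | OUT={a@B0, b@B1, c@B1, d@B3}
  B4: | IN={a@B0, b@B1, c@B1, d@B3} | OUT={a@B0, b@B1, c@B1, d@B4, e@B4}

Merge at B1: IN[B1] = OUT[B0] = {a@B0, b@B1, c@B0, d@B1}
Applying B1's transfer function to that IN value gives OUT[B1] (row B1 above).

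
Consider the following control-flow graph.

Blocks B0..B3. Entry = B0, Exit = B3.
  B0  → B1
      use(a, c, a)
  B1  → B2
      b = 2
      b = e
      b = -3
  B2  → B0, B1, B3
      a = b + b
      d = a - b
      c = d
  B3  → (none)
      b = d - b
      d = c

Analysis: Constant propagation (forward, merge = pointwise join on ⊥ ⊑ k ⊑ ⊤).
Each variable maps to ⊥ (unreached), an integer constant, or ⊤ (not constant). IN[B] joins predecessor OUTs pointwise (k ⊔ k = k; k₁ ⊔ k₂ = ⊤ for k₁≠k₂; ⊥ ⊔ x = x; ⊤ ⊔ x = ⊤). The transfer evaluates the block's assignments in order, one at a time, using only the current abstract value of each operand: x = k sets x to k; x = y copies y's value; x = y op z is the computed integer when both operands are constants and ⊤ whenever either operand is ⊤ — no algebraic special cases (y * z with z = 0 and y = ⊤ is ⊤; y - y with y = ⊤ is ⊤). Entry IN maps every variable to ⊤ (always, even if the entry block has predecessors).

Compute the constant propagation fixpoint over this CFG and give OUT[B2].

Answer: {a: -6, b: -3, c: -3, d: -3, e: ⊤, f: ⊤}

Working:
Converged values:
  B0: | IN=(all ⊤) | OUT=(all ⊤)
  B1: | IN=(all ⊤) | OUT={b:-3; rest ⊤}
  B2: | IN={b:-3; rest ⊤} | OUT={a:-6, b:-3, c:-3, d:-3; rest ⊤}
  B3: | IN={a:-6, b:-3, c:-3, d:-3; rest ⊤} | OUT={a:-6, b:0, c:-3, d:-3; rest ⊤}

Merge at B2: IN[B2] = OUT[B1] = {a: ⊤, b: -3, c: ⊤, d: ⊤, e: ⊤, f: ⊤}
Applying B2's transfer function to that IN value gives OUT[B2] (row B2 above).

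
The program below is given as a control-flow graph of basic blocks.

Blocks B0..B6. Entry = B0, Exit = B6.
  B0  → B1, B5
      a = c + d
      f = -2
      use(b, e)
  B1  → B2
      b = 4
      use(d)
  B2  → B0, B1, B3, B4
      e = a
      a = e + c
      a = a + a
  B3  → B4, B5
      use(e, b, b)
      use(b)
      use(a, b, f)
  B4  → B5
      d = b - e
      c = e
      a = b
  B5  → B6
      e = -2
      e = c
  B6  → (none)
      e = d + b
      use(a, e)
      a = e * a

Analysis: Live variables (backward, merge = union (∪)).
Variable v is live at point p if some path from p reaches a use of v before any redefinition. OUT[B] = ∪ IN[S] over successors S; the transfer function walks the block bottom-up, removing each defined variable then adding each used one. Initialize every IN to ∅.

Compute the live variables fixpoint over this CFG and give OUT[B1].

Converged values:
  B0: | IN={b, c, d, e} | OUT={a, b, c, d, f}
  B1: | IN={a, c, d, f} | OUT={a, b, c, d, f}
  B2: | IN={a, b, c, d, f} | OUT={a, b, c, d, e, f}
  B3: | IN={a, b, c, d, e, f} | OUT={a, b, c, d, e}
  B4: | IN={b, e} | OUT={a, b, c, d}
  B5: | IN={a, b, c, d} | OUT={a, b, d}
  B6: | IN={a, b, d} | OUT={}

Merge at B1: OUT[B1] = IN[B2] = {a, b, c, d, f}

Answer: {a, b, c, d, f}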